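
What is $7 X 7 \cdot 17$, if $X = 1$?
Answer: $833$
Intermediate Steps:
$7 X 7 \cdot 17 = 7 \cdot 1 \cdot 7 \cdot 17 = 7 \cdot 7 \cdot 17 = 49 \cdot 17 = 833$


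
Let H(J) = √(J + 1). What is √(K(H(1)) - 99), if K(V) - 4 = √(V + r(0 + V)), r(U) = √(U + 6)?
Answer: √(-95 + √(√2 + √(6 + √2))) ≈ 9.6419*I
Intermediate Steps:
H(J) = √(1 + J)
r(U) = √(6 + U)
K(V) = 4 + √(V + √(6 + V)) (K(V) = 4 + √(V + √(6 + (0 + V))) = 4 + √(V + √(6 + V)))
√(K(H(1)) - 99) = √((4 + √(√(1 + 1) + √(6 + √(1 + 1)))) - 99) = √((4 + √(√2 + √(6 + √2))) - 99) = √(-95 + √(√2 + √(6 + √2)))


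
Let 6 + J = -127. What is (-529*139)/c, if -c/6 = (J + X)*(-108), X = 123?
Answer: 73531/6480 ≈ 11.347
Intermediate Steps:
J = -133 (J = -6 - 127 = -133)
c = -6480 (c = -6*(-133 + 123)*(-108) = -(-60)*(-108) = -6*1080 = -6480)
(-529*139)/c = -529*139/(-6480) = -73531*(-1/6480) = 73531/6480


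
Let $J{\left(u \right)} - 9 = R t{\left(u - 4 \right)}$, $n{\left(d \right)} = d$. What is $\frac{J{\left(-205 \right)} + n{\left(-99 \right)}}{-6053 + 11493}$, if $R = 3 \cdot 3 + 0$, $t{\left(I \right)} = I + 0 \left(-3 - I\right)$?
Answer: $- \frac{1971}{5440} \approx -0.36232$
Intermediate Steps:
$t{\left(I \right)} = I$ ($t{\left(I \right)} = I + 0 = I$)
$R = 9$ ($R = 9 + 0 = 9$)
$J{\left(u \right)} = -27 + 9 u$ ($J{\left(u \right)} = 9 + 9 \left(u - 4\right) = 9 + 9 \left(-4 + u\right) = 9 + \left(-36 + 9 u\right) = -27 + 9 u$)
$\frac{J{\left(-205 \right)} + n{\left(-99 \right)}}{-6053 + 11493} = \frac{\left(-27 + 9 \left(-205\right)\right) - 99}{-6053 + 11493} = \frac{\left(-27 - 1845\right) - 99}{5440} = \left(-1872 - 99\right) \frac{1}{5440} = \left(-1971\right) \frac{1}{5440} = - \frac{1971}{5440}$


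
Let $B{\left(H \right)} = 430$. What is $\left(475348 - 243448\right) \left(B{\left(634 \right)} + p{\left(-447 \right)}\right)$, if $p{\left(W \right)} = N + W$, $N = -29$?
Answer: $-10667400$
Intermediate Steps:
$p{\left(W \right)} = -29 + W$
$\left(475348 - 243448\right) \left(B{\left(634 \right)} + p{\left(-447 \right)}\right) = \left(475348 - 243448\right) \left(430 - 476\right) = 231900 \left(430 - 476\right) = 231900 \left(-46\right) = -10667400$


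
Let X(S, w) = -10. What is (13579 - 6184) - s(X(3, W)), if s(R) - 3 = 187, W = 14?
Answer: 7205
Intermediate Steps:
s(R) = 190 (s(R) = 3 + 187 = 190)
(13579 - 6184) - s(X(3, W)) = (13579 - 6184) - 1*190 = 7395 - 190 = 7205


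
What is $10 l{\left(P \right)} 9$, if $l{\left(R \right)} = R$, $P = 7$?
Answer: $630$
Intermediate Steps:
$10 l{\left(P \right)} 9 = 10 \cdot 7 \cdot 9 = 70 \cdot 9 = 630$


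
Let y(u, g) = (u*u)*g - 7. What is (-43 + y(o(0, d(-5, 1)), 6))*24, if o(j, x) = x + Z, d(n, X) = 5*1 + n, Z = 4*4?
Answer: 35664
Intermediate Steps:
Z = 16
d(n, X) = 5 + n
o(j, x) = 16 + x (o(j, x) = x + 16 = 16 + x)
y(u, g) = -7 + g*u² (y(u, g) = u²*g - 7 = g*u² - 7 = -7 + g*u²)
(-43 + y(o(0, d(-5, 1)), 6))*24 = (-43 + (-7 + 6*(16 + (5 - 5))²))*24 = (-43 + (-7 + 6*(16 + 0)²))*24 = (-43 + (-7 + 6*16²))*24 = (-43 + (-7 + 6*256))*24 = (-43 + (-7 + 1536))*24 = (-43 + 1529)*24 = 1486*24 = 35664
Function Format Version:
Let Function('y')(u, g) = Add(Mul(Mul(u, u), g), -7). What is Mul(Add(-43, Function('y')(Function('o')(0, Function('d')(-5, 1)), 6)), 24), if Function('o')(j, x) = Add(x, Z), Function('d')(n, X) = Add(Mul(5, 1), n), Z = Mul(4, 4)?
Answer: 35664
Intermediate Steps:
Z = 16
Function('d')(n, X) = Add(5, n)
Function('o')(j, x) = Add(16, x) (Function('o')(j, x) = Add(x, 16) = Add(16, x))
Function('y')(u, g) = Add(-7, Mul(g, Pow(u, 2))) (Function('y')(u, g) = Add(Mul(Pow(u, 2), g), -7) = Add(Mul(g, Pow(u, 2)), -7) = Add(-7, Mul(g, Pow(u, 2))))
Mul(Add(-43, Function('y')(Function('o')(0, Function('d')(-5, 1)), 6)), 24) = Mul(Add(-43, Add(-7, Mul(6, Pow(Add(16, Add(5, -5)), 2)))), 24) = Mul(Add(-43, Add(-7, Mul(6, Pow(Add(16, 0), 2)))), 24) = Mul(Add(-43, Add(-7, Mul(6, Pow(16, 2)))), 24) = Mul(Add(-43, Add(-7, Mul(6, 256))), 24) = Mul(Add(-43, Add(-7, 1536)), 24) = Mul(Add(-43, 1529), 24) = Mul(1486, 24) = 35664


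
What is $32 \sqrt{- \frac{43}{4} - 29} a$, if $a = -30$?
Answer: $- 480 i \sqrt{159} \approx - 6052.6 i$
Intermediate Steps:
$32 \sqrt{- \frac{43}{4} - 29} a = 32 \sqrt{- \frac{43}{4} - 29} \left(-30\right) = 32 \sqrt{- \frac{159}{4}} \left(-30\right) = 32 \frac{i \sqrt{159}}{2} \left(-30\right) = 16 i \sqrt{159} \left(-30\right) = - 480 i \sqrt{159}$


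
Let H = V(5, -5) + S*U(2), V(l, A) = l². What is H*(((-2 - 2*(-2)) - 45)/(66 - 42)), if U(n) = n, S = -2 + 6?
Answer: -473/8 ≈ -59.125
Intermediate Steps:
S = 4
H = 33 (H = 5² + 4*2 = 25 + 8 = 33)
H*(((-2 - 2*(-2)) - 45)/(66 - 42)) = 33*(((-2 - 2*(-2)) - 45)/(66 - 42)) = 33*(((-2 + 4) - 45)/24) = 33*((2 - 45)*(1/24)) = 33*(-43*1/24) = 33*(-43/24) = -473/8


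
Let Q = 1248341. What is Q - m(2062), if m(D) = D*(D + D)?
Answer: -7255347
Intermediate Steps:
m(D) = 2*D² (m(D) = D*(2*D) = 2*D²)
Q - m(2062) = 1248341 - 2*2062² = 1248341 - 2*4251844 = 1248341 - 1*8503688 = 1248341 - 8503688 = -7255347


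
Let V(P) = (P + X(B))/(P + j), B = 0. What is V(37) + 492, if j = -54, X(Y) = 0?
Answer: 8327/17 ≈ 489.82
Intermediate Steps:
V(P) = P/(-54 + P) (V(P) = (P + 0)/(P - 54) = P/(-54 + P))
V(37) + 492 = 37/(-54 + 37) + 492 = 37/(-17) + 492 = 37*(-1/17) + 492 = -37/17 + 492 = 8327/17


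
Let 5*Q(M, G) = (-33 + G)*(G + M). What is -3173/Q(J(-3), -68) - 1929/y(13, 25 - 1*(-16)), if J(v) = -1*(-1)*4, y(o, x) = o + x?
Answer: -2220961/58176 ≈ -38.177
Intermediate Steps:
J(v) = 4 (J(v) = 1*4 = 4)
Q(M, G) = (-33 + G)*(G + M)/5 (Q(M, G) = ((-33 + G)*(G + M))/5 = (-33 + G)*(G + M)/5)
-3173/Q(J(-3), -68) - 1929/y(13, 25 - 1*(-16)) = -3173/(-33/5*(-68) - 33/5*4 + (⅕)*(-68)² + (⅕)*(-68)*4) - 1929/(13 + (25 - 1*(-16))) = -3173/(2244/5 - 132/5 + (⅕)*4624 - 272/5) - 1929/(13 + (25 + 16)) = -3173/(2244/5 - 132/5 + 4624/5 - 272/5) - 1929/(13 + 41) = -3173/6464/5 - 1929/54 = -3173*5/6464 - 1929*1/54 = -15865/6464 - 643/18 = -2220961/58176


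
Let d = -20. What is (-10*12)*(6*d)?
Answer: 14400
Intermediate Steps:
(-10*12)*(6*d) = (-10*12)*(6*(-20)) = -120*(-120) = 14400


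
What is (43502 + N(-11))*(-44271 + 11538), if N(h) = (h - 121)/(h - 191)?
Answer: -143821207944/101 ≈ -1.4240e+9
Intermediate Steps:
N(h) = (-121 + h)/(-191 + h)
(43502 + N(-11))*(-44271 + 11538) = (43502 + (-121 - 11)/(-191 - 11))*(-44271 + 11538) = (43502 - 132/(-202))*(-32733) = (43502 - 1/202*(-132))*(-32733) = (43502 + 66/101)*(-32733) = (4393768/101)*(-32733) = -143821207944/101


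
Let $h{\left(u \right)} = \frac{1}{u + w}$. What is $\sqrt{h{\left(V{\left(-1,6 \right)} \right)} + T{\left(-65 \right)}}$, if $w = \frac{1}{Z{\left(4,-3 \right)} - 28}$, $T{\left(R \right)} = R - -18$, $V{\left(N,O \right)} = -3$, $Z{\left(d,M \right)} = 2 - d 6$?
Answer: $\frac{i \sqrt{1079197}}{151} \approx 6.8798 i$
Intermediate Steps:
$Z{\left(d,M \right)} = 2 - 6 d$
$T{\left(R \right)} = 18 + R$ ($T{\left(R \right)} = R + 18 = 18 + R$)
$w = - \frac{1}{50}$ ($w = \frac{1}{\left(2 - 24\right) - 28} = \frac{1}{-22 - 28} = \frac{1}{-50} = - \frac{1}{50} \approx -0.02$)
$h{\left(u \right)} = \frac{1}{- \frac{1}{50} + u}$ ($h{\left(u \right)} = \frac{1}{u - \frac{1}{50}} = \frac{1}{- \frac{1}{50} + u}$)
$\sqrt{h{\left(V{\left(-1,6 \right)} \right)} + T{\left(-65 \right)}} = \sqrt{\frac{50}{-1 + 50 \left(-3\right)} + \left(18 - 65\right)} = \sqrt{\frac{50}{-1 - 150} - 47} = \sqrt{\frac{50}{-151} - 47} = \sqrt{50 \left(- \frac{1}{151}\right) - 47} = \sqrt{- \frac{50}{151} - 47} = \sqrt{- \frac{7147}{151}} = \frac{i \sqrt{1079197}}{151}$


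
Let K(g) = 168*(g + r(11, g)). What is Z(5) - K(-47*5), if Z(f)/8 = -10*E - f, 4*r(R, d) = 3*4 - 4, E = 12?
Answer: 38144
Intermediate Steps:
r(R, d) = 2 (r(R, d) = (3*4 - 4)/4 = (12 - 4)/4 = (¼)*8 = 2)
K(g) = 336 + 168*g (K(g) = 168*(g + 2) = 168*(2 + g) = 336 + 168*g)
Z(f) = -960 - 8*f (Z(f) = 8*(-10*12 - f) = 8*(-120 - f) = -960 - 8*f)
Z(5) - K(-47*5) = (-960 - 8*5) - (336 + 168*(-47*5)) = (-960 - 40) - (336 + 168*(-235)) = -1000 - (336 - 39480) = -1000 - 1*(-39144) = -1000 + 39144 = 38144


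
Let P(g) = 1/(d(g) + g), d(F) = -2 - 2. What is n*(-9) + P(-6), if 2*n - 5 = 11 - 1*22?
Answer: 269/10 ≈ 26.900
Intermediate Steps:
d(F) = -4
P(g) = 1/(-4 + g)
n = -3 (n = 5/2 + (11 - 1*22)/2 = 5/2 + (11 - 22)/2 = 5/2 + (½)*(-11) = 5/2 - 11/2 = -3)
n*(-9) + P(-6) = -3*(-9) + 1/(-4 - 6) = 27 + 1/(-10) = 27 - ⅒ = 269/10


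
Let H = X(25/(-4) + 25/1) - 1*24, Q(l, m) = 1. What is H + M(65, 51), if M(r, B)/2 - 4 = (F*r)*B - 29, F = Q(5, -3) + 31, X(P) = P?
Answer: 848419/4 ≈ 2.1210e+5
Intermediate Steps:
F = 32 (F = 1 + 31 = 32)
M(r, B) = -50 + 64*B*r (M(r, B) = 8 + 2*((32*r)*B - 29) = 8 + 2*(32*B*r - 29) = 8 + 2*(-29 + 32*B*r) = 8 + (-58 + 64*B*r) = -50 + 64*B*r)
H = -21/4 (H = (25/(-4) + 25/1) - 1*24 = (25*(-1/4) + 25*1) - 24 = (-25/4 + 25) - 24 = 75/4 - 24 = -21/4 ≈ -5.2500)
H + M(65, 51) = -21/4 + (-50 + 64*51*65) = -21/4 + (-50 + 212160) = -21/4 + 212110 = 848419/4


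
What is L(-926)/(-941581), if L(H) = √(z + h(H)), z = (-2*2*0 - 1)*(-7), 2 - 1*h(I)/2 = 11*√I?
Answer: -√(11 - 22*I*√926)/941581 ≈ -1.9591e-5 + 1.9272e-5*I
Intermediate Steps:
h(I) = 4 - 22*√I
z = 7 (z = (-4*0 - 1)*(-7) = (0 - 1)*(-7) = -1*(-7) = 7)
L(H) = √(11 - 22*√H) (L(H) = √(7 + (4 - 22*√H)) = √(11 - 22*√H))
L(-926)/(-941581) = √(11 - 22*I*√926)/(-941581) = √(11 - 22*I*√926)*(-1/941581) = -√(11 - 22*I*√926)/941581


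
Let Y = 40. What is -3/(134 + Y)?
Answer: -1/58 ≈ -0.017241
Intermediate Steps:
-3/(134 + Y) = -3/(134 + 40) = -3/174 = -3*1/174 = -1/58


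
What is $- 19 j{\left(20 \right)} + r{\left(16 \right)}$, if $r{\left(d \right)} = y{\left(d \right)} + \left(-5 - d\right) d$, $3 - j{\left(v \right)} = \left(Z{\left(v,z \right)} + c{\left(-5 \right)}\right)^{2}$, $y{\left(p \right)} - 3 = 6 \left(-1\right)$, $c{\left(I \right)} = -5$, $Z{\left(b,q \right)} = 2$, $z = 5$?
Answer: $-225$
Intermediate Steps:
$y{\left(p \right)} = -3$ ($y{\left(p \right)} = 3 + 6 \left(-1\right) = 3 - 6 = -3$)
$j{\left(v \right)} = -6$ ($j{\left(v \right)} = 3 - \left(2 - 5\right)^{2} = 3 - \left(-3\right)^{2} = 3 - 9 = -6$)
$r{\left(d \right)} = -3 + d \left(-5 - d\right)$ ($r{\left(d \right)} = -3 + \left(-5 - d\right) d = -3 + d \left(-5 - d\right)$)
$- 19 j{\left(20 \right)} + r{\left(16 \right)} = \left(-19\right) \left(-6\right) - 339 = 114 - 339 = -225$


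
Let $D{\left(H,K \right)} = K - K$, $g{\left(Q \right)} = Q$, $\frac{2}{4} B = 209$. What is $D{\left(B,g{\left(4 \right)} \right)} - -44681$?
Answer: $44681$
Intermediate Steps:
$B = 418$ ($B = 2 \cdot 209 = 418$)
$D{\left(H,K \right)} = 0$
$D{\left(B,g{\left(4 \right)} \right)} - -44681 = 0 - -44681 = 0 + 44681 = 44681$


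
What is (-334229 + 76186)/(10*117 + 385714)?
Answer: -258043/386884 ≈ -0.66698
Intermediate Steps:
(-334229 + 76186)/(10*117 + 385714) = -258043/(1170 + 385714) = -258043/386884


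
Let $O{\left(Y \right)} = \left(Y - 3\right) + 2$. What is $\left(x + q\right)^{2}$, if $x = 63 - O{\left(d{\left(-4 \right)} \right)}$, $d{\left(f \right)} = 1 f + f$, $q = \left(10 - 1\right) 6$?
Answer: $15876$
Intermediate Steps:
$q = 54$ ($q = 9 \cdot 6 = 54$)
$d{\left(f \right)} = 2 f$ ($d{\left(f \right)} = f + f = 2 f$)
$O{\left(Y \right)} = -1 + Y$ ($O{\left(Y \right)} = \left(-3 + Y\right) + 2 = -1 + Y$)
$x = 72$ ($x = 63 - \left(-1 + 2 \left(-4\right)\right) = 63 - \left(-1 - 8\right) = 63 - -9 = 63 + 9 = 72$)
$\left(x + q\right)^{2} = \left(72 + 54\right)^{2} = 126^{2} = 15876$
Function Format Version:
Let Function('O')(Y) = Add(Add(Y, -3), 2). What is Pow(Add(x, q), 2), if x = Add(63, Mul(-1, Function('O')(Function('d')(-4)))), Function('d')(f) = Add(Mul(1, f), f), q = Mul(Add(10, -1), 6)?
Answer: 15876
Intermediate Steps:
q = 54 (q = Mul(9, 6) = 54)
Function('d')(f) = Mul(2, f) (Function('d')(f) = Add(f, f) = Mul(2, f))
Function('O')(Y) = Add(-1, Y) (Function('O')(Y) = Add(Add(-3, Y), 2) = Add(-1, Y))
x = 72 (x = Add(63, Mul(-1, Add(-1, Mul(2, -4)))) = Add(63, Mul(-1, Add(-1, -8))) = Add(63, Mul(-1, -9)) = Add(63, 9) = 72)
Pow(Add(x, q), 2) = Pow(Add(72, 54), 2) = Pow(126, 2) = 15876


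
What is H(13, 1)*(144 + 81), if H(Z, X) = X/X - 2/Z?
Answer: 2475/13 ≈ 190.38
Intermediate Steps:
H(Z, X) = 1 - 2/Z
H(13, 1)*(144 + 81) = ((-2 + 13)/13)*(144 + 81) = ((1/13)*11)*225 = (11/13)*225 = 2475/13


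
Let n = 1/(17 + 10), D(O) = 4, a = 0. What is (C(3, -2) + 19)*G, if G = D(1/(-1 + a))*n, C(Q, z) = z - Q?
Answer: 56/27 ≈ 2.0741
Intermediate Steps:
n = 1/27 ≈ 0.037037
G = 4/27 (G = 4*(1/27) = 4/27 ≈ 0.14815)
(C(3, -2) + 19)*G = ((-2 - 1*3) + 19)*(4/27) = ((-2 - 3) + 19)*(4/27) = (-5 + 19)*(4/27) = 14*(4/27) = 56/27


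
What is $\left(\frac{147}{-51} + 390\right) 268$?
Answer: $\frac{1763708}{17} \approx 1.0375 \cdot 10^{5}$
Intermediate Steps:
$\left(\frac{147}{-51} + 390\right) 268 = \left(147 \left(- \frac{1}{51}\right) + 390\right) 268 = \left(- \frac{49}{17} + 390\right) 268 = \frac{6581}{17} \cdot 268 = \frac{1763708}{17}$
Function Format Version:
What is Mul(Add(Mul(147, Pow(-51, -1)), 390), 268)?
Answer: Rational(1763708, 17) ≈ 1.0375e+5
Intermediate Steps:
Mul(Add(Mul(147, Pow(-51, -1)), 390), 268) = Mul(Add(Mul(147, Rational(-1, 51)), 390), 268) = Mul(Add(Rational(-49, 17), 390), 268) = Mul(Rational(6581, 17), 268) = Rational(1763708, 17)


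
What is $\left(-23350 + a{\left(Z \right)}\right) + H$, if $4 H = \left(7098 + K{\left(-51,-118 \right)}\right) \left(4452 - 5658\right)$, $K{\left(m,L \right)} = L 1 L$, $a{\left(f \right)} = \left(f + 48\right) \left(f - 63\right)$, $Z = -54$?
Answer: $-6360781$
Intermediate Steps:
$a{\left(f \right)} = \left(-63 + f\right) \left(48 + f\right)$ ($a{\left(f \right)} = \left(48 + f\right) \left(-63 + f\right) = \left(-63 + f\right) \left(48 + f\right)$)
$K{\left(m,L \right)} = L^{2}$ ($K{\left(m,L \right)} = L L = L^{2}$)
$H = -6338133$ ($H = \frac{\left(7098 + \left(-118\right)^{2}\right) \left(4452 - 5658\right)}{4} = \frac{\left(7098 + 13924\right) \left(-1206\right)}{4} = \frac{21022 \left(-1206\right)}{4} = \frac{1}{4} \left(-25352532\right) = -6338133$)
$\left(-23350 + a{\left(Z \right)}\right) + H = \left(-23350 - \left(2214 - 2916\right)\right) - 6338133 = \left(-23350 + \left(-3024 + 2916 + 810\right)\right) - 6338133 = \left(-23350 + 702\right) - 6338133 = -22648 - 6338133 = -6360781$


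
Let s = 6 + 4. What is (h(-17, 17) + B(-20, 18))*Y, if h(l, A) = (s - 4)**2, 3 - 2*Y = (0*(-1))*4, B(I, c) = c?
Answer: 81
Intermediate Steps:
s = 10
Y = 3/2 (Y = 3/2 - 0*(-1)*4/2 = 3/2 - 0*4 = 3/2 - 1/2*0 = 3/2 + 0 = 3/2 ≈ 1.5000)
h(l, A) = 36 (h(l, A) = (10 - 4)**2 = 6**2 = 36)
(h(-17, 17) + B(-20, 18))*Y = (36 + 18)*(3/2) = 54*(3/2) = 81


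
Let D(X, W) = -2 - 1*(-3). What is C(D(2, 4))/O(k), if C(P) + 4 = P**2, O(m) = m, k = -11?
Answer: 3/11 ≈ 0.27273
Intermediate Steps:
D(X, W) = 1 (D(X, W) = -2 + 3 = 1)
C(P) = -4 + P**2
C(D(2, 4))/O(k) = (-4 + 1**2)/(-11) = (-4 + 1)*(-1/11) = -3*(-1/11) = 3/11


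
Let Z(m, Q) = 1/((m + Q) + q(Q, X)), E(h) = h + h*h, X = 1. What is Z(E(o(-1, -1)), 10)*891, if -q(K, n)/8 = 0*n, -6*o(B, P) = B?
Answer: 32076/367 ≈ 87.401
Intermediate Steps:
o(B, P) = -B/6
q(K, n) = 0 (q(K, n) = -0*n = -8*0 = 0)
E(h) = h + h**2
Z(m, Q) = 1/(Q + m) (Z(m, Q) = 1/((m + Q) + 0) = 1/((Q + m) + 0) = 1/(Q + m))
Z(E(o(-1, -1)), 10)*891 = 891/(10 + (-1/6*(-1))*(1 - 1/6*(-1))) = 891/(10 + (1 + 1/6)/6) = 891/(10 + (1/6)*(7/6)) = 891/(10 + 7/36) = 891/(367/36) = (36/367)*891 = 32076/367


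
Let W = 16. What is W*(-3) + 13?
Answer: -35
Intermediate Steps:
W*(-3) + 13 = 16*(-3) + 13 = -48 + 13 = -35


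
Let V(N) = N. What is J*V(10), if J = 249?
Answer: 2490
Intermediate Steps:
J*V(10) = 249*10 = 2490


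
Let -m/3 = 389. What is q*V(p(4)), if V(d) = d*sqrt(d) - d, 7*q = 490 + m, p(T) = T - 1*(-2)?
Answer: 4062/7 - 4062*sqrt(6)/7 ≈ -841.12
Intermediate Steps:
m = -1167 (m = -3*389 = -1167)
p(T) = 2 + T (p(T) = T + 2 = 2 + T)
q = -677/7 (q = (490 - 1167)/7 = (1/7)*(-677) = -677/7 ≈ -96.714)
V(d) = d**(3/2) - d
q*V(p(4)) = -677*((2 + 4)**(3/2) - (2 + 4))/7 = -677*(6**(3/2) - 1*6)/7 = -677*(6*sqrt(6) - 6)/7 = -677*(-6 + 6*sqrt(6))/7 = 4062/7 - 4062*sqrt(6)/7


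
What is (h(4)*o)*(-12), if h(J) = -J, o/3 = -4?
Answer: -576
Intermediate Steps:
o = -12 (o = 3*(-4) = -12)
(h(4)*o)*(-12) = (-1*4*(-12))*(-12) = -4*(-12)*(-12) = 48*(-12) = -576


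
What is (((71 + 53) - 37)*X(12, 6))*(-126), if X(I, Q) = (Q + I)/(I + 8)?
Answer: -49329/5 ≈ -9865.8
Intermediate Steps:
X(I, Q) = (I + Q)/(8 + I)
(((71 + 53) - 37)*X(12, 6))*(-126) = (((71 + 53) - 37)*((12 + 6)/(8 + 12)))*(-126) = ((124 - 37)*(18/20))*(-126) = (87*((1/20)*18))*(-126) = (87*(9/10))*(-126) = (783/10)*(-126) = -49329/5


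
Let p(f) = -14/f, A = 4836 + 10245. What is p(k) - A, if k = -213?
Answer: -3212239/213 ≈ -15081.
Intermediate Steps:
A = 15081
p(k) - A = -14/(-213) - 1*15081 = -14*(-1/213) - 15081 = 14/213 - 15081 = -3212239/213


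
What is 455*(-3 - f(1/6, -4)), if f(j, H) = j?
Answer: -8645/6 ≈ -1440.8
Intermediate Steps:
455*(-3 - f(1/6, -4)) = 455*(-3 - 1/6) = 455*(-3 - 1*⅙) = 455*(-3 - ⅙) = 455*(-19/6) = -8645/6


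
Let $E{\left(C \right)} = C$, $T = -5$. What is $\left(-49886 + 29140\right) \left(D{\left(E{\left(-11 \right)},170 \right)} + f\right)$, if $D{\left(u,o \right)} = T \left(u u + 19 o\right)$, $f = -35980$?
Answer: $1094040310$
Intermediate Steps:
$D{\left(u,o \right)} = - 95 o - 5 u^{2}$ ($D{\left(u,o \right)} = - 5 \left(u u + 19 o\right) = - 5 \left(u^{2} + 19 o\right) = - 95 o - 5 u^{2}$)
$\left(-49886 + 29140\right) \left(D{\left(E{\left(-11 \right)},170 \right)} + f\right) = \left(-49886 + 29140\right) \left(\left(\left(-95\right) 170 - 5 \left(-11\right)^{2}\right) - 35980\right) = - 20746 \left(\left(-16150 - 605\right) - 35980\right) = - 20746 \left(-16755 - 35980\right) = \left(-20746\right) \left(-52735\right) = 1094040310$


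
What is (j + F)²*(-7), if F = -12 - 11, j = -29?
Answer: -18928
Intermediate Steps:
F = -23
(j + F)²*(-7) = (-29 - 23)²*(-7) = (-52)²*(-7) = 2704*(-7) = -18928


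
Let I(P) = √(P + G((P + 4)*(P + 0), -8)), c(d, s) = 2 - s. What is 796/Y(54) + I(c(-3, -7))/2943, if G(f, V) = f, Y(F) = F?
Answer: 398/27 + √14/981 ≈ 14.745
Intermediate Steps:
I(P) = √(P + P*(4 + P)) (I(P) = √(P + (P + 4)*(P + 0)) = √(P + (4 + P)*P) = √(P + P*(4 + P)))
796/Y(54) + I(c(-3, -7))/2943 = 796/54 + √((2 - 1*(-7))*(5 + (2 - 1*(-7))))/2943 = 796*(1/54) + √((2 + 7)*(5 + (2 + 7)))*(1/2943) = 398/27 + √(9*(5 + 9))*(1/2943) = 398/27 + √(9*14)*(1/2943) = 398/27 + √126*(1/2943) = 398/27 + (3*√14)*(1/2943) = 398/27 + √14/981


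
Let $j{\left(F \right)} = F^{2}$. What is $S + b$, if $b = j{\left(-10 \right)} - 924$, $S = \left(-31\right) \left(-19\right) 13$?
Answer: $6833$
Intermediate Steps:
$S = 7657$ ($S = 589 \cdot 13 = 7657$)
$b = -824$ ($b = \left(-10\right)^{2} - 924 = 100 - 924 = -824$)
$S + b = 7657 - 824 = 6833$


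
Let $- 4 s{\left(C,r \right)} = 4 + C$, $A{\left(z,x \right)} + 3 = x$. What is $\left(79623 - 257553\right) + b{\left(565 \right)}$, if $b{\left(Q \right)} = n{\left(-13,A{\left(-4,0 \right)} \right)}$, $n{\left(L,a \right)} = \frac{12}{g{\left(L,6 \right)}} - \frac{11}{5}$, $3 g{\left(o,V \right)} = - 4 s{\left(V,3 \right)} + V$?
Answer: $- \frac{3558599}{20} \approx -1.7793 \cdot 10^{5}$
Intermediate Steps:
$A{\left(z,x \right)} = -3 + x$
$s{\left(C,r \right)} = -1 - \frac{C}{4}$ ($s{\left(C,r \right)} = - \frac{4 + C}{4} = -1 - \frac{C}{4}$)
$g{\left(o,V \right)} = \frac{4}{3} + \frac{2 V}{3}$ ($g{\left(o,V \right)} = \frac{- 4 \left(-1 - \frac{V}{4}\right) + V}{3} = \frac{\left(4 + V\right) + V}{3} = \frac{4 + 2 V}{3} = \frac{4}{3} + \frac{2 V}{3}$)
$n{\left(L,a \right)} = \frac{1}{20}$ ($n{\left(L,a \right)} = \frac{12}{\frac{4}{3} + \frac{2}{3} \cdot 6} - \frac{11}{5} = \frac{12}{\frac{4}{3} + 4} - \frac{11}{5} = \frac{12}{\frac{16}{3}} - \frac{11}{5} = 12 \cdot \frac{3}{16} - \frac{11}{5} = \frac{9}{4} - \frac{11}{5} = \frac{1}{20}$)
$b{\left(Q \right)} = \frac{1}{20}$
$\left(79623 - 257553\right) + b{\left(565 \right)} = \left(79623 - 257553\right) + \frac{1}{20} = -177930 + \frac{1}{20} = - \frac{3558599}{20}$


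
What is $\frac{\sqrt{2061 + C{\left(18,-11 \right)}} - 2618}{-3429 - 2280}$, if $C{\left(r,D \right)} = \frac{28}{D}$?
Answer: $\frac{238}{519} - \frac{\sqrt{249073}}{62799} \approx 0.45063$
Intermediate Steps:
$\frac{\sqrt{2061 + C{\left(18,-11 \right)}} - 2618}{-3429 - 2280} = \frac{\sqrt{2061 + \frac{28}{-11}} - 2618}{-3429 - 2280} = \frac{\sqrt{2061 + 28 \left(- \frac{1}{11}\right)} - 2618}{-5709} = \left(\sqrt{2061 - \frac{28}{11}} - 2618\right) \left(- \frac{1}{5709}\right) = \left(\sqrt{\frac{22643}{11}} - 2618\right) \left(- \frac{1}{5709}\right) = \left(\frac{\sqrt{249073}}{11} - 2618\right) \left(- \frac{1}{5709}\right) = \left(-2618 + \frac{\sqrt{249073}}{11}\right) \left(- \frac{1}{5709}\right) = \frac{238}{519} - \frac{\sqrt{249073}}{62799}$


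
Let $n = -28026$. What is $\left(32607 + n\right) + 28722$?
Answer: $33303$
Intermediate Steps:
$\left(32607 + n\right) + 28722 = \left(32607 - 28026\right) + 28722 = 4581 + 28722 = 33303$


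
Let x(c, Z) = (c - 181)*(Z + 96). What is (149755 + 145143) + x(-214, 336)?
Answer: 124258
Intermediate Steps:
x(c, Z) = (-181 + c)*(96 + Z)
(149755 + 145143) + x(-214, 336) = (149755 + 145143) + (-17376 - 181*336 + 96*(-214) + 336*(-214)) = 294898 + (-17376 - 60816 - 20544 - 71904) = 294898 - 170640 = 124258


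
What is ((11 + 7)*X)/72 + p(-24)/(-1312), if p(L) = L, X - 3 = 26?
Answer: 298/41 ≈ 7.2683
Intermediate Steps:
X = 29 (X = 3 + 26 = 29)
((11 + 7)*X)/72 + p(-24)/(-1312) = ((11 + 7)*29)/72 - 24/(-1312) = (18*29)*(1/72) - 24*(-1/1312) = 522*(1/72) + 3/164 = 29/4 + 3/164 = 298/41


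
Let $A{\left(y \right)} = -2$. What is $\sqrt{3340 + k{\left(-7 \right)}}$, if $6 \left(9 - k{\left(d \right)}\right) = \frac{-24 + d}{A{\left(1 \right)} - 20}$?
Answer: $\frac{\sqrt{14587221}}{66} \approx 57.869$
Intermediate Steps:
$k{\left(d \right)} = \frac{97}{11} + \frac{d}{132}$ ($k{\left(d \right)} = 9 - \frac{\left(-24 + d\right) \frac{1}{-2 - 20}}{6} = 9 - \frac{\left(-24 + d\right) \frac{1}{-22}}{6} = 9 - \frac{\left(-24 + d\right) \left(- \frac{1}{22}\right)}{6} = 9 - \frac{\frac{12}{11} - \frac{d}{22}}{6} = 9 + \left(- \frac{2}{11} + \frac{d}{132}\right) = \frac{97}{11} + \frac{d}{132}$)
$\sqrt{3340 + k{\left(-7 \right)}} = \sqrt{3340 + \left(\frac{97}{11} + \frac{1}{132} \left(-7\right)\right)} = \sqrt{3340 + \left(\frac{97}{11} - \frac{7}{132}\right)} = \sqrt{3340 + \frac{1157}{132}} = \sqrt{\frac{442037}{132}} = \frac{\sqrt{14587221}}{66}$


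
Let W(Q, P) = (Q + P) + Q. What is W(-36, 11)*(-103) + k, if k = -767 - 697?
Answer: 4819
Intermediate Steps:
k = -1464
W(Q, P) = P + 2*Q (W(Q, P) = (P + Q) + Q = P + 2*Q)
W(-36, 11)*(-103) + k = (11 + 2*(-36))*(-103) - 1464 = (11 - 72)*(-103) - 1464 = -61*(-103) - 1464 = 6283 - 1464 = 4819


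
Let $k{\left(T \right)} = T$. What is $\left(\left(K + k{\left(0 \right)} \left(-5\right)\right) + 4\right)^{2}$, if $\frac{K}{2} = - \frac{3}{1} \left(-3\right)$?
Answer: $484$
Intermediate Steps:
$K = 18$ ($K = 2 - \frac{3}{1} \left(-3\right) = 2 \left(-3\right) 1 \left(-3\right) = 2 \left(\left(-3\right) \left(-3\right)\right) = 2 \cdot 9 = 18$)
$\left(\left(K + k{\left(0 \right)} \left(-5\right)\right) + 4\right)^{2} = \left(\left(18 + 0 \left(-5\right)\right) + 4\right)^{2} = \left(\left(18 + 0\right) + 4\right)^{2} = \left(18 + 4\right)^{2} = 22^{2} = 484$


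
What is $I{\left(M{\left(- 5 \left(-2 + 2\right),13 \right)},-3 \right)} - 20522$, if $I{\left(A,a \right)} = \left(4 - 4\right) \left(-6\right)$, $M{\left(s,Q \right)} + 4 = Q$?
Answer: $-20522$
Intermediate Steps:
$M{\left(s,Q \right)} = -4 + Q$
$I{\left(A,a \right)} = 0$ ($I{\left(A,a \right)} = 0 \left(-6\right) = 0$)
$I{\left(M{\left(- 5 \left(-2 + 2\right),13 \right)},-3 \right)} - 20522 = 0 - 20522 = -20522$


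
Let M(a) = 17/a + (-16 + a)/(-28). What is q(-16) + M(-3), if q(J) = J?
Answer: -1763/84 ≈ -20.988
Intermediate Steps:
M(a) = 4/7 + 17/a - a/28 (M(a) = 17/a + (-16 + a)*(-1/28) = 17/a + (4/7 - a/28) = 4/7 + 17/a - a/28)
q(-16) + M(-3) = -16 + (1/28)*(476 - 1*(-3)*(-16 - 3))/(-3) = -16 + (1/28)*(-⅓)*(476 - 1*(-3)*(-19)) = -16 + (1/28)*(-⅓)*(476 - 57) = -16 + (1/28)*(-⅓)*419 = -16 - 419/84 = -1763/84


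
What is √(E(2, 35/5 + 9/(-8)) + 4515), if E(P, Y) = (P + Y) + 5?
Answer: √72446/4 ≈ 67.290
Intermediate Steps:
E(P, Y) = 5 + P + Y
√(E(2, 35/5 + 9/(-8)) + 4515) = √((5 + 2 + (35/5 + 9/(-8))) + 4515) = √((5 + 2 + (35*(⅕) + 9*(-⅛))) + 4515) = √((5 + 2 + (7 - 9/8)) + 4515) = √((5 + 2 + 47/8) + 4515) = √(103/8 + 4515) = √(36223/8) = √72446/4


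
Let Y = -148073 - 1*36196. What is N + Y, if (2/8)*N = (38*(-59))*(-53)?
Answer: 291035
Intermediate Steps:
Y = -184269 (Y = -148073 - 36196 = -184269)
N = 475304 (N = 4*((38*(-59))*(-53)) = 4*(-2242*(-53)) = 4*118826 = 475304)
N + Y = 475304 - 184269 = 291035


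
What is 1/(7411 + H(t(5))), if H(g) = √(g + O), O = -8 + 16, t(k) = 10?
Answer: 7411/54922903 - 3*√2/54922903 ≈ 0.00013486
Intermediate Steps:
O = 8
H(g) = √(8 + g) (H(g) = √(g + 8) = √(8 + g))
1/(7411 + H(t(5))) = 1/(7411 + √(8 + 10)) = 1/(7411 + √18) = 1/(7411 + 3*√2)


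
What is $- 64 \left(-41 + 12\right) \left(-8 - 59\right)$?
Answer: $-124352$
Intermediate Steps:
$- 64 \left(-41 + 12\right) \left(-8 - 59\right) = - 64 \left(\left(-29\right) \left(-67\right)\right) = \left(-64\right) 1943 = -124352$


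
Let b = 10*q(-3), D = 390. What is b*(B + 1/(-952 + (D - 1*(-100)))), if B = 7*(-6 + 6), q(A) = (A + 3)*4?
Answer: 0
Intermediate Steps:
q(A) = 12 + 4*A (q(A) = (3 + A)*4 = 12 + 4*A)
B = 0 (B = 7*0 = 0)
b = 0 (b = 10*(12 + 4*(-3)) = 10*(12 - 12) = 10*0 = 0)
b*(B + 1/(-952 + (D - 1*(-100)))) = 0*(0 + 1/(-952 + (390 - 1*(-100)))) = 0*(0 + 1/(-952 + (390 + 100))) = 0*(0 + 1/(-952 + 490)) = 0*(0 + 1/(-462)) = 0*(0 - 1/462) = 0*(-1/462) = 0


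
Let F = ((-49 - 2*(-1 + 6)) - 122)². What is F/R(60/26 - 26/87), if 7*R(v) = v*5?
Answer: 259368837/11360 ≈ 22832.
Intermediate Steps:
R(v) = 5*v/7 (R(v) = (v*5)/7 = (5*v)/7 = 5*v/7)
F = 32761 (F = ((-49 - 2*5) - 122)² = ((-49 - 1*10) - 122)² = ((-49 - 10) - 122)² = (-59 - 122)² = (-181)² = 32761)
F/R(60/26 - 26/87) = 32761/((5*(60/26 - 26/87)/7)) = 32761/((5*(60*(1/26) - 26*1/87)/7)) = 32761/((5*(30/13 - 26/87)/7)) = 32761/(((5/7)*(2272/1131))) = 32761/(11360/7917) = 32761*(7917/11360) = 259368837/11360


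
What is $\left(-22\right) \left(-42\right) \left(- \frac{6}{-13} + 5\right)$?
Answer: $\frac{65604}{13} \approx 5046.5$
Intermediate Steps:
$\left(-22\right) \left(-42\right) \left(- \frac{6}{-13} + 5\right) = 924 \left(\left(-6\right) \left(- \frac{1}{13}\right) + 5\right) = 924 \left(\frac{6}{13} + 5\right) = 924 \cdot \frac{71}{13} = \frac{65604}{13}$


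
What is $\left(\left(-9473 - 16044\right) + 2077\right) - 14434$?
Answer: $-37874$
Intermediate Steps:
$\left(\left(-9473 - 16044\right) + 2077\right) - 14434 = \left(-25517 + 2077\right) - 14434 = -23440 - 14434 = -37874$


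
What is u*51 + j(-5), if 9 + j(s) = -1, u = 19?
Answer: 959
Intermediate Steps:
j(s) = -10 (j(s) = -9 - 1 = -10)
u*51 + j(-5) = 19*51 - 10 = 969 - 10 = 959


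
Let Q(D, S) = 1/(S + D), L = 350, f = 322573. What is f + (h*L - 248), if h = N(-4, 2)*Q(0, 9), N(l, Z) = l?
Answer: 2899525/9 ≈ 3.2217e+5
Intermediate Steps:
Q(D, S) = 1/(D + S)
h = -4/9 (h = -4/(0 + 9) = -4/9 ≈ -0.44444)
f + (h*L - 248) = 322573 + (-4/9*350 - 248) = 322573 + (-1400/9 - 248) = 322573 - 3632/9 = 2899525/9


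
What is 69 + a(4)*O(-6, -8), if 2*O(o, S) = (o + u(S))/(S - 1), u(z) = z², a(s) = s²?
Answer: 157/9 ≈ 17.444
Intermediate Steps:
O(o, S) = (o + S²)/(2*(-1 + S)) (O(o, S) = ((o + S²)/(S - 1))/2 = ((o + S²)/(-1 + S))/2 = (o + S²)/(2*(-1 + S)))
69 + a(4)*O(-6, -8) = 69 + 4²*((-6 + (-8)²)/(2*(-1 - 8))) = 69 + 16*((½)*(-6 + 64)/(-9)) = 69 + 16*((½)*(-⅑)*58) = 69 + 16*(-29/9) = 69 - 464/9 = 157/9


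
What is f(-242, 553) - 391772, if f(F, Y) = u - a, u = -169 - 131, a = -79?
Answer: -391993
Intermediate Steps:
u = -300
f(F, Y) = -221 (f(F, Y) = -300 - 1*(-79) = -300 + 79 = -221)
f(-242, 553) - 391772 = -221 - 391772 = -391993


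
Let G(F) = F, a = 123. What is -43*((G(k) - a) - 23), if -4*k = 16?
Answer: 6450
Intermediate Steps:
k = -4 (k = -¼*16 = -4)
-43*((G(k) - a) - 23) = -43*((-4 - 1*123) - 23) = -43*((-4 - 123) - 23) = -43*(-127 - 23) = -43*(-150) = 6450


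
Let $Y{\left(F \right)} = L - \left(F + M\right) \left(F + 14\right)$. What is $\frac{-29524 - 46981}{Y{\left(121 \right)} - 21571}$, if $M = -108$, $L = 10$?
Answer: $\frac{76505}{23316} \approx 3.2812$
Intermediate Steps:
$Y{\left(F \right)} = 10 - \left(-108 + F\right) \left(14 + F\right)$ ($Y{\left(F \right)} = 10 - \left(F - 108\right) \left(F + 14\right) = 10 - \left(-108 + F\right) \left(14 + F\right)$)
$\frac{-29524 - 46981}{Y{\left(121 \right)} - 21571} = \frac{-29524 - 46981}{\left(1522 - 121^{2} + 94 \cdot 121\right) - 21571} = - \frac{76505}{\left(1522 - 14641 + 11374\right) - 21571} = - \frac{76505}{-1745 - 21571} = - \frac{76505}{-23316} = \left(-76505\right) \left(- \frac{1}{23316}\right) = \frac{76505}{23316}$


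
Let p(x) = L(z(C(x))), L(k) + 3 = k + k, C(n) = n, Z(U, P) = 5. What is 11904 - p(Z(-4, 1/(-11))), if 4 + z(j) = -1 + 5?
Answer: 11907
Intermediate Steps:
z(j) = 0 (z(j) = -4 + (-1 + 5) = -4 + 4 = 0)
L(k) = -3 + 2*k (L(k) = -3 + (k + k) = -3 + 2*k)
p(x) = -3 (p(x) = -3 + 2*0 = -3 + 0 = -3)
11904 - p(Z(-4, 1/(-11))) = 11904 - 1*(-3) = 11904 + 3 = 11907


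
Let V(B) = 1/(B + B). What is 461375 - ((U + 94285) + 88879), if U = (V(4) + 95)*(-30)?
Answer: 1124259/4 ≈ 2.8107e+5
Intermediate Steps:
V(B) = 1/(2*B)
U = -11415/4 (U = ((½)/4 + 95)*(-30) = ((½)*(¼) + 95)*(-30) = (⅛ + 95)*(-30) = (761/8)*(-30) = -11415/4 ≈ -2853.8)
461375 - ((U + 94285) + 88879) = 461375 - ((-11415/4 + 94285) + 88879) = 461375 - (365725/4 + 88879) = 461375 - 1*721241/4 = 461375 - 721241/4 = 1124259/4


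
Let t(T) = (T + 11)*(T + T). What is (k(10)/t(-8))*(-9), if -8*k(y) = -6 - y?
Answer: 3/8 ≈ 0.37500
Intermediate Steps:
k(y) = 3/4 + y/8 (k(y) = -(-6 - y)/8 = 3/4 + y/8)
t(T) = 2*T*(11 + T) (t(T) = (11 + T)*(2*T) = 2*T*(11 + T))
(k(10)/t(-8))*(-9) = ((3/4 + (1/8)*10)/((2*(-8)*(11 - 8))))*(-9) = ((3/4 + 5/4)/((2*(-8)*3)))*(-9) = (2/(-48))*(-9) = -1/48*2*(-9) = -1/24*(-9) = 3/8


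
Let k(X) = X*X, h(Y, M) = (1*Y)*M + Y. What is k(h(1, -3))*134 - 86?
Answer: 450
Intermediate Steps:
h(Y, M) = Y + M*Y (h(Y, M) = Y*M + Y = M*Y + Y = Y + M*Y)
k(X) = X²
k(h(1, -3))*134 - 86 = (1*(1 - 3))²*134 - 86 = (1*(-2))²*134 - 86 = (-2)²*134 - 86 = 4*134 - 86 = 536 - 86 = 450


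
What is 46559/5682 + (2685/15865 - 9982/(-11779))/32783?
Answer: 57046955943117137/6961910197639602 ≈ 8.1942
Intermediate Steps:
46559/5682 + (2685/15865 - 9982/(-11779))/32783 = 46559*(1/5682) + (2685*(1/15865) - 9982*(-1/11779))*(1/32783) = 46559/5682 + (537/3173 + 9982/11779)*(1/32783) = 46559/5682 + (37998209/37374767)*(1/32783) = 46559/5682 + 37998209/1225256986561 = 57046955943117137/6961910197639602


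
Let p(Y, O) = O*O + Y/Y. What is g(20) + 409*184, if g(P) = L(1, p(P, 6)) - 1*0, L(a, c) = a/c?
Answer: 2784473/37 ≈ 75256.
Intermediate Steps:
p(Y, O) = 1 + O**2 (p(Y, O) = O**2 + 1 = 1 + O**2)
g(P) = 1/37 (g(P) = 1/(1 + 6**2) - 1*0 = 1/(1 + 36) + 0 = 1/37 + 0 = 1/37)
g(20) + 409*184 = 1/37 + 409*184 = 1/37 + 75256 = 2784473/37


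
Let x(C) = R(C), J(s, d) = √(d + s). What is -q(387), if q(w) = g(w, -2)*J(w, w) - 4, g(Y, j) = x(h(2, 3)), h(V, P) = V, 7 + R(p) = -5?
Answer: 4 + 36*√86 ≈ 337.85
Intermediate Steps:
R(p) = -12 (R(p) = -7 - 5 = -12)
x(C) = -12
g(Y, j) = -12
q(w) = -4 - 12*√2*√w (q(w) = -12*√(w + w) - 4 = -12*√2*√w - 4 = -4 - 12*√2*√w)
-q(387) = -(-4 - 12*√2*√387) = -(-4 - 12*√2*3*√43) = -(-4 - 36*√86) = 4 + 36*√86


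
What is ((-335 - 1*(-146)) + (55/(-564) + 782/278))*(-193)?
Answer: 2818565245/78396 ≈ 35953.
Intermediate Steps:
((-335 - 1*(-146)) + (55/(-564) + 782/278))*(-193) = ((-335 + 146) + (55*(-1/564) + 782*(1/278)))*(-193) = (-189 + (-55/564 + 391/139))*(-193) = (-189 + 212879/78396)*(-193) = -14603965/78396*(-193) = 2818565245/78396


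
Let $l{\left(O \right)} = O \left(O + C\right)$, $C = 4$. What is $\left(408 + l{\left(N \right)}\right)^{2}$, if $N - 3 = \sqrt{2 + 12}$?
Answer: $197649 + 8860 \sqrt{14} \approx 2.308 \cdot 10^{5}$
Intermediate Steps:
$N = 3 + \sqrt{14}$ ($N = 3 + \sqrt{2 + 12} = 3 + \sqrt{14} \approx 6.7417$)
$l{\left(O \right)} = O \left(4 + O\right)$ ($l{\left(O \right)} = O \left(O + 4\right) = O \left(4 + O\right)$)
$\left(408 + l{\left(N \right)}\right)^{2} = \left(408 + \left(3 + \sqrt{14}\right) \left(4 + \left(3 + \sqrt{14}\right)\right)\right)^{2} = \left(408 + \left(3 + \sqrt{14}\right) \left(7 + \sqrt{14}\right)\right)^{2}$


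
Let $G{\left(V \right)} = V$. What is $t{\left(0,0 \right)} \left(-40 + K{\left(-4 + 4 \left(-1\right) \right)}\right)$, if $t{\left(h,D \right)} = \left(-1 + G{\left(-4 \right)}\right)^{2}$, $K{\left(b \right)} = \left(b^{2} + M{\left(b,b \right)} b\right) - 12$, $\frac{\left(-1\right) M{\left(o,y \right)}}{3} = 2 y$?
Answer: $-9300$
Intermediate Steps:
$M{\left(o,y \right)} = - 6 y$ ($M{\left(o,y \right)} = - 3 \cdot 2 y = - 6 y$)
$K{\left(b \right)} = -12 - 5 b^{2}$ ($K{\left(b \right)} = \left(b^{2} + - 6 b b\right) - 12 = \left(b^{2} - 6 b^{2}\right) - 12 = - 5 b^{2} - 12 = -12 - 5 b^{2}$)
$t{\left(h,D \right)} = 25$ ($t{\left(h,D \right)} = \left(-1 - 4\right)^{2} = \left(-5\right)^{2} = 25$)
$t{\left(0,0 \right)} \left(-40 + K{\left(-4 + 4 \left(-1\right) \right)}\right) = 25 \left(-40 - \left(12 + 5 \left(-4 + 4 \left(-1\right)\right)^{2}\right)\right) = 25 \left(-40 - \left(12 + 5 \left(-4 - 4\right)^{2}\right)\right) = 25 \left(-40 - \left(12 + 5 \left(-8\right)^{2}\right)\right) = 25 \left(-40 - 332\right) = 25 \left(-372\right) = -9300$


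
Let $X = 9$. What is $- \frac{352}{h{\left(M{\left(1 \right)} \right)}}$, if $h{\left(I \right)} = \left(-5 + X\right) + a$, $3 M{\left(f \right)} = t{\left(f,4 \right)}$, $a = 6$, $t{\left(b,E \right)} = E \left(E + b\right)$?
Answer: $- \frac{176}{5} \approx -35.2$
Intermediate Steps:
$M{\left(f \right)} = \frac{16}{3} + \frac{4 f}{3}$ ($M{\left(f \right)} = \frac{4 \left(4 + f\right)}{3} = \frac{16 + 4 f}{3} = \frac{16}{3} + \frac{4 f}{3}$)
$h{\left(I \right)} = 10$ ($h{\left(I \right)} = \left(-5 + 9\right) + 6 = 4 + 6 = 10$)
$- \frac{352}{h{\left(M{\left(1 \right)} \right)}} = - \frac{352}{10} = \left(-352\right) \frac{1}{10} = - \frac{176}{5}$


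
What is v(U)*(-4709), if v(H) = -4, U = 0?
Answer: 18836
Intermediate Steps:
v(U)*(-4709) = -4*(-4709) = 18836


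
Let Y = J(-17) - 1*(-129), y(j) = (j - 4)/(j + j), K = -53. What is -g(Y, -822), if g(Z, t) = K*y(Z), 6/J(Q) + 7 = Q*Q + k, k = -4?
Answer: 460517/17934 ≈ 25.678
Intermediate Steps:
y(j) = (-4 + j)/(2*j) (y(j) = (-4 + j)/((2*j)) = (-4 + j)*(1/(2*j)) = (-4 + j)/(2*j))
J(Q) = 6/(-11 + Q**2) (J(Q) = 6/(-7 + (Q*Q - 4)) = 6/(-7 + (Q**2 - 4)) = 6/(-7 + (-4 + Q**2)) = 6/(-11 + Q**2))
Y = 17934/139 (Y = 6/(-11 + (-17)**2) - 1*(-129) = 6/(-11 + 289) + 129 = 6/278 + 129 = 6*(1/278) + 129 = 3/139 + 129 = 17934/139 ≈ 129.02)
g(Z, t) = -53*(-4 + Z)/(2*Z)
-g(Y, -822) = -(-53/2 + 106/(17934/139)) = -(-53/2 + 106*(139/17934)) = -(-53/2 + 7367/8967) = -1*(-460517/17934) = 460517/17934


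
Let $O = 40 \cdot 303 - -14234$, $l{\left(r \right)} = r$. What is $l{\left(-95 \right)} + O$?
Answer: $26259$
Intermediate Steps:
$O = 26354$ ($O = 12120 + 14234 = 26354$)
$l{\left(-95 \right)} + O = -95 + 26354 = 26259$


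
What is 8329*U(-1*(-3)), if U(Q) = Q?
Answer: 24987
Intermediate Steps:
8329*U(-1*(-3)) = 8329*(-1*(-3)) = 8329*3 = 24987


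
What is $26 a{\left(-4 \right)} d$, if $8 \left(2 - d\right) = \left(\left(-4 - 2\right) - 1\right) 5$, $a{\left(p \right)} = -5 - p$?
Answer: $- \frac{663}{4} \approx -165.75$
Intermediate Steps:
$d = \frac{51}{8}$ ($d = 2 - \frac{\left(\left(-4 - 2\right) - 1\right) 5}{8} = 2 - \frac{\left(-6 - 1\right) 5}{8} = 2 - \frac{\left(-7\right) 5}{8} = 2 - - \frac{35}{8} = 2 + \frac{35}{8} = \frac{51}{8} \approx 6.375$)
$26 a{\left(-4 \right)} d = 26 \left(-5 - -4\right) \frac{51}{8} = 26 \left(-5 + 4\right) \frac{51}{8} = 26 \left(-1\right) \frac{51}{8} = \left(-26\right) \frac{51}{8} = - \frac{663}{4}$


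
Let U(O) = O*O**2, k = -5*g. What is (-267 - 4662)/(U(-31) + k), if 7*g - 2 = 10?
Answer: 34503/208597 ≈ 0.16541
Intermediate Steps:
g = 12/7 (g = 2/7 + (1/7)*10 = 2/7 + 10/7 = 12/7 ≈ 1.7143)
k = -60/7 (k = -5*12/7 = -60/7 ≈ -8.5714)
U(O) = O**3
(-267 - 4662)/(U(-31) + k) = (-267 - 4662)/((-31)**3 - 60/7) = -4929/(-29791 - 60/7) = -4929/(-208597/7) = -4929*(-7/208597) = 34503/208597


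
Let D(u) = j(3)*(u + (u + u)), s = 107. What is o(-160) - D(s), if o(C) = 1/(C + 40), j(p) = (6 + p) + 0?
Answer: -346681/120 ≈ -2889.0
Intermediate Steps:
j(p) = 6 + p
o(C) = 1/(40 + C)
D(u) = 27*u (D(u) = (6 + 3)*(u + (u + u)) = 9*(u + 2*u) = 9*(3*u) = 27*u)
o(-160) - D(s) = 1/(40 - 160) - 27*107 = 1/(-120) - 1*2889 = -1/120 - 2889 = -346681/120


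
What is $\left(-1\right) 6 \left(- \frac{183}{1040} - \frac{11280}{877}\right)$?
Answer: $\frac{35675073}{456040} \approx 78.228$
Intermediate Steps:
$\left(-1\right) 6 \left(- \frac{183}{1040} - \frac{11280}{877}\right) = - 6 \left(\left(-183\right) \frac{1}{1040} - \frac{11280}{877}\right) = - 6 \left(- \frac{183}{1040} - \frac{11280}{877}\right) = \left(-6\right) \left(- \frac{11891691}{912080}\right) = \frac{35675073}{456040}$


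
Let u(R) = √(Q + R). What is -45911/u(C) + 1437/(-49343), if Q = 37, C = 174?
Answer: -1437/49343 - 45911*√211/211 ≈ -3160.7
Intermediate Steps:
u(R) = √(37 + R)
-45911/u(C) + 1437/(-49343) = -45911/√(37 + 174) + 1437/(-49343) = -45911*√211/211 + 1437*(-1/49343) = -45911*√211/211 - 1437/49343 = -1437/49343 - 45911*√211/211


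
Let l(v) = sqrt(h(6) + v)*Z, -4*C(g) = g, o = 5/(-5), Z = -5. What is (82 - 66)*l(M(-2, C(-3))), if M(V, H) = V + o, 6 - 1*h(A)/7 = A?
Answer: -80*I*sqrt(3) ≈ -138.56*I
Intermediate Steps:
h(A) = 42 - 7*A
o = -1 (o = 5*(-1/5) = -1)
C(g) = -g/4
M(V, H) = -1 + V (M(V, H) = V - 1 = -1 + V)
l(v) = -5*sqrt(v) (l(v) = sqrt((42 - 7*6) + v)*(-5) = sqrt((42 - 42) + v)*(-5) = sqrt(0 + v)*(-5) = sqrt(v)*(-5) = -5*sqrt(v))
(82 - 66)*l(M(-2, C(-3))) = (82 - 66)*(-5*sqrt(-1 - 2)) = 16*(-5*I*sqrt(3)) = -80*I*sqrt(3)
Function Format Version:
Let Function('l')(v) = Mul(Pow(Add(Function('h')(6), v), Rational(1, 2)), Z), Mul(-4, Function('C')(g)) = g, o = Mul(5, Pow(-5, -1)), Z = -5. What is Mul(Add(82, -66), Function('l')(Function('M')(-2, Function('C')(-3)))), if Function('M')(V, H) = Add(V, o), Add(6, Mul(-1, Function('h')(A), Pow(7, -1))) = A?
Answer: Mul(-80, I, Pow(3, Rational(1, 2))) ≈ Mul(-138.56, I)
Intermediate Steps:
Function('h')(A) = Add(42, Mul(-7, A))
o = -1 (o = Mul(5, Rational(-1, 5)) = -1)
Function('C')(g) = Mul(Rational(-1, 4), g)
Function('M')(V, H) = Add(-1, V) (Function('M')(V, H) = Add(V, -1) = Add(-1, V))
Function('l')(v) = Mul(-5, Pow(v, Rational(1, 2))) (Function('l')(v) = Mul(Pow(Add(Add(42, Mul(-7, 6)), v), Rational(1, 2)), -5) = Mul(Pow(Add(Add(42, -42), v), Rational(1, 2)), -5) = Mul(Pow(Add(0, v), Rational(1, 2)), -5) = Mul(Pow(v, Rational(1, 2)), -5) = Mul(-5, Pow(v, Rational(1, 2))))
Mul(Add(82, -66), Function('l')(Function('M')(-2, Function('C')(-3)))) = Mul(Add(82, -66), Mul(-5, Pow(Add(-1, -2), Rational(1, 2)))) = Mul(16, Mul(-5, Pow(-3, Rational(1, 2)))) = Mul(16, Mul(-5, Mul(I, Pow(3, Rational(1, 2))))) = Mul(16, Mul(-5, I, Pow(3, Rational(1, 2)))) = Mul(-80, I, Pow(3, Rational(1, 2)))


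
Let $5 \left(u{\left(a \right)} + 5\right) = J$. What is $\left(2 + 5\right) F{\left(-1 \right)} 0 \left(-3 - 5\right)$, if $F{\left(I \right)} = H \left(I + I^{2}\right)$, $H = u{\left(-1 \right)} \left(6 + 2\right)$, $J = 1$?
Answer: $0$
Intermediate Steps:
$u{\left(a \right)} = - \frac{24}{5}$ ($u{\left(a \right)} = -5 + \frac{1}{5} \cdot 1 = -5 + \frac{1}{5} = - \frac{24}{5}$)
$H = - \frac{192}{5}$ ($H = - \frac{24 \left(6 + 2\right)}{5} = \left(- \frac{24}{5}\right) 8 = - \frac{192}{5} \approx -38.4$)
$F{\left(I \right)} = - \frac{192 I}{5} - \frac{192 I^{2}}{5}$ ($F{\left(I \right)} = - \frac{192 \left(I + I^{2}\right)}{5} = - \frac{192 I}{5} - \frac{192 I^{2}}{5}$)
$\left(2 + 5\right) F{\left(-1 \right)} 0 \left(-3 - 5\right) = \left(2 + 5\right) \left(\left(- \frac{192}{5}\right) \left(-1\right) \left(1 - 1\right)\right) 0 \left(-3 - 5\right) = 7 \left(\left(- \frac{192}{5}\right) \left(-1\right) 0\right) 0 \left(-8\right) = 7 \cdot 0 \cdot 0 = 0 \cdot 0 = 0$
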